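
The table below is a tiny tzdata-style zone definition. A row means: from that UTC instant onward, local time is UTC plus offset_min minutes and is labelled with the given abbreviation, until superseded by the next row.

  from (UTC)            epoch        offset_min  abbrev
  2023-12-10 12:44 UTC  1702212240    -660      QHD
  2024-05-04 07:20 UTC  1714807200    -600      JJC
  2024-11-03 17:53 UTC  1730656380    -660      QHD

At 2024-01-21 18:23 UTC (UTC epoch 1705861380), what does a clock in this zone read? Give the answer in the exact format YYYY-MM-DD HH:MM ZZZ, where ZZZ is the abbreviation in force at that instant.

Query: 2024-01-21 18:23 UTC
Rule 1/3 (QHD, -11:00): 2023-12-10 12:44 UTC ≤ query < 2024-05-04 07:20 UTC
18·60 + 23 - 660 = 443 min
443 = 0·1440 + 443; 443 = 7·60 + 23 → 07:23, same day
→ 2024-01-21 07:23 QHD

2024-01-21 07:23 QHD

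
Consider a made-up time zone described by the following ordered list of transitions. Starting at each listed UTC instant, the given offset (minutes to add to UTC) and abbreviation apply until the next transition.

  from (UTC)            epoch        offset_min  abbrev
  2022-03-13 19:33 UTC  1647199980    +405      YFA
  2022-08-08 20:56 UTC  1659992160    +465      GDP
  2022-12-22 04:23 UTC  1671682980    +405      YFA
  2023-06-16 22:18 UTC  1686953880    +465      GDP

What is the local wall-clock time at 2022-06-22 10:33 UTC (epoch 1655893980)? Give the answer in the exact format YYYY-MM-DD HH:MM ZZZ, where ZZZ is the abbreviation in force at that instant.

Query: 2022-06-22 10:33 UTC
Rule 1/4 (YFA, +06:45): 2022-03-13 19:33 UTC ≤ query < 2022-08-08 20:56 UTC
10·60 + 33 + 405 = 1038 min
1038 = 0·1440 + 1038; 1038 = 17·60 + 18 → 17:18, same day
→ 2022-06-22 17:18 YFA

2022-06-22 17:18 YFA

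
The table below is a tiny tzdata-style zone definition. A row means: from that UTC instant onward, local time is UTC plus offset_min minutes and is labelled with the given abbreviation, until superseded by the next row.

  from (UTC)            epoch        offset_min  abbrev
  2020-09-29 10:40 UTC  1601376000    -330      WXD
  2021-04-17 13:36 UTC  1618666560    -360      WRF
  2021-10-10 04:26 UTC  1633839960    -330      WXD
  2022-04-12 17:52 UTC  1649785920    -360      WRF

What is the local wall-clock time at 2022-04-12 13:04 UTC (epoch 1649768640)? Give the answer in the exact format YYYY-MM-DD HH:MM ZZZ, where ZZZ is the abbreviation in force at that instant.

2022-04-12 07:34 WXD

Query: 2022-04-12 13:04 UTC
Rule 3/4 (WXD, -05:30): 2021-10-10 04:26 UTC ≤ query < 2022-04-12 17:52 UTC
13·60 + 4 - 330 = 454 min
454 = 0·1440 + 454; 454 = 7·60 + 34 → 07:34, same day
→ 2022-04-12 07:34 WXD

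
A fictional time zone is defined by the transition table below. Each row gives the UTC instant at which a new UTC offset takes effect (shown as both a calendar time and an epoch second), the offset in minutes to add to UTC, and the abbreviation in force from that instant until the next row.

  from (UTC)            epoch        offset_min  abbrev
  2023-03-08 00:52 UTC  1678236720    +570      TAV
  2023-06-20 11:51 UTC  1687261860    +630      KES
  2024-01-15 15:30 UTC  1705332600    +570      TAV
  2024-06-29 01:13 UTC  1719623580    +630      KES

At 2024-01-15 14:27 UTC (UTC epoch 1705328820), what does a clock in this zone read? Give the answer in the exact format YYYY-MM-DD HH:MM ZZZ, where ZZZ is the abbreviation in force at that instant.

2024-01-16 00:57 KES

Query: 2024-01-15 14:27 UTC
Rule 2/4 (KES, +10:30): 2023-06-20 11:51 UTC ≤ query < 2024-01-15 15:30 UTC
14·60 + 27 + 630 = 1497 min
1497 = 1·1440 + 57; 57 = 0·60 + 57 → 00:57, 2024-01-15 + 1 day = 2024-01-16
→ 2024-01-16 00:57 KES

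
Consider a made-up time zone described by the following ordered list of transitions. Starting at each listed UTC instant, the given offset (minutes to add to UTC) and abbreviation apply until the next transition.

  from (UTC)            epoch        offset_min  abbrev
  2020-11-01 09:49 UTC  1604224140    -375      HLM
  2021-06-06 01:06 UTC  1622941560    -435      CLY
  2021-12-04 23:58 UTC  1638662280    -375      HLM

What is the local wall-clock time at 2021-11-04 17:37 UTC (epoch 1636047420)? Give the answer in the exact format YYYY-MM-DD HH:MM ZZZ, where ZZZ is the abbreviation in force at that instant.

Query: 2021-11-04 17:37 UTC
Rule 2/3 (CLY, -07:15): 2021-06-06 01:06 UTC ≤ query < 2021-12-04 23:58 UTC
17·60 + 37 - 435 = 622 min
622 = 0·1440 + 622; 622 = 10·60 + 22 → 10:22, same day
→ 2021-11-04 10:22 CLY

2021-11-04 10:22 CLY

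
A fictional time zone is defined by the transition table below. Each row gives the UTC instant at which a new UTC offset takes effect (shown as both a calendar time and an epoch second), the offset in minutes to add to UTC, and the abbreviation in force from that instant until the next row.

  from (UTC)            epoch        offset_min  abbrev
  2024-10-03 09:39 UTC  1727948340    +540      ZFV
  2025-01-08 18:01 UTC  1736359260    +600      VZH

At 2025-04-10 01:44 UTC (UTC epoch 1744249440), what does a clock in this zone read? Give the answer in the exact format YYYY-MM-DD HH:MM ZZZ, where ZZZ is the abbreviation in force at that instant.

Query: 2025-04-10 01:44 UTC
Rule 2/2 (VZH, +10:00): 2025-01-08 18:01 UTC ≤ query < +∞
1·60 + 44 + 600 = 704 min
704 = 0·1440 + 704; 704 = 11·60 + 44 → 11:44, same day
→ 2025-04-10 11:44 VZH

2025-04-10 11:44 VZH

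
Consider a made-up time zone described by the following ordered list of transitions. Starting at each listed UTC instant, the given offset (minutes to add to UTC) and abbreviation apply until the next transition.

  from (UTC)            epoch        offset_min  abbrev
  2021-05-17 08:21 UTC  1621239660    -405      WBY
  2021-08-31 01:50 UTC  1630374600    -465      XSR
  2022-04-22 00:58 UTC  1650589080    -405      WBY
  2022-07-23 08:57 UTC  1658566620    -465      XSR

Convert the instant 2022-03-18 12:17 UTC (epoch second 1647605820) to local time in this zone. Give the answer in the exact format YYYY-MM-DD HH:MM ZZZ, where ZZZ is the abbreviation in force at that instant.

2022-03-18 04:32 XSR

Query: 2022-03-18 12:17 UTC
Rule 2/4 (XSR, -07:45): 2021-08-31 01:50 UTC ≤ query < 2022-04-22 00:58 UTC
12·60 + 17 - 465 = 272 min
272 = 0·1440 + 272; 272 = 4·60 + 32 → 04:32, same day
→ 2022-03-18 04:32 XSR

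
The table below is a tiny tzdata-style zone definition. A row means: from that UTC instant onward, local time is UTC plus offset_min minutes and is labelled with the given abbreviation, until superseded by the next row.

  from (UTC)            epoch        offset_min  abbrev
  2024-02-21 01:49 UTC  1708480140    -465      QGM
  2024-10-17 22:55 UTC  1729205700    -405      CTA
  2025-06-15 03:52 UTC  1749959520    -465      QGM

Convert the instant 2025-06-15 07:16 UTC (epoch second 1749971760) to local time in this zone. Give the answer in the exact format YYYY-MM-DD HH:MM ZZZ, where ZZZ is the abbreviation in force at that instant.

2025-06-14 23:31 QGM

Query: 2025-06-15 07:16 UTC
Rule 3/3 (QGM, -07:45): 2025-06-15 03:52 UTC ≤ query < +∞
7·60 + 16 - 465 = -29 min
-29 = -1·1440 + 1411; 1411 = 23·60 + 31 → 23:31, 2025-06-15 - 1 day = 2025-06-14
→ 2025-06-14 23:31 QGM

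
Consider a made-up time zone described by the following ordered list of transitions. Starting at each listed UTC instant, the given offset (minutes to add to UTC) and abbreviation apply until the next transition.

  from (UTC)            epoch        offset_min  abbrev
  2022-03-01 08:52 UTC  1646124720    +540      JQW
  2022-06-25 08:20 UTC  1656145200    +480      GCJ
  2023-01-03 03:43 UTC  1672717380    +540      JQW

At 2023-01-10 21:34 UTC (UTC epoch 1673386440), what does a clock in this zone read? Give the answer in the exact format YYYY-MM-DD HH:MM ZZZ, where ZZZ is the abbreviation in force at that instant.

Query: 2023-01-10 21:34 UTC
Rule 3/3 (JQW, +09:00): 2023-01-03 03:43 UTC ≤ query < +∞
21·60 + 34 + 540 = 1834 min
1834 = 1·1440 + 394; 394 = 6·60 + 34 → 06:34, 2023-01-10 + 1 day = 2023-01-11
→ 2023-01-11 06:34 JQW

2023-01-11 06:34 JQW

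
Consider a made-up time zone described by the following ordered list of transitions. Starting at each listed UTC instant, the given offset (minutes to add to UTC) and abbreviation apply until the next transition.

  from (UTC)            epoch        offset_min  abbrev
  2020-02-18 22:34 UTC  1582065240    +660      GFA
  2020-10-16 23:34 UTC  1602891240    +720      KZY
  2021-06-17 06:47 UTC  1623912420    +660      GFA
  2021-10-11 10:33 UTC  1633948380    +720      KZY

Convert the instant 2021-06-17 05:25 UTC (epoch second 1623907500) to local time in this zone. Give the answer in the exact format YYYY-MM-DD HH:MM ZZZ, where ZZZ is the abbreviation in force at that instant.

2021-06-17 17:25 KZY

Query: 2021-06-17 05:25 UTC
Rule 2/4 (KZY, +12:00): 2020-10-16 23:34 UTC ≤ query < 2021-06-17 06:47 UTC
5·60 + 25 + 720 = 1045 min
1045 = 0·1440 + 1045; 1045 = 17·60 + 25 → 17:25, same day
→ 2021-06-17 17:25 KZY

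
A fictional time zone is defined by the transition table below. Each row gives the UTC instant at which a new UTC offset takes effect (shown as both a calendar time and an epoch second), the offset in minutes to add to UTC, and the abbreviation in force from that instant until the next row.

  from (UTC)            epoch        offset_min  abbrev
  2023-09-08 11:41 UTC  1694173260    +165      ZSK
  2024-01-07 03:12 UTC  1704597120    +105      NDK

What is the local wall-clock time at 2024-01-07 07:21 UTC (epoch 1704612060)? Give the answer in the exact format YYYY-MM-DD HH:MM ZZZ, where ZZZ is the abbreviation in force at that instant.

2024-01-07 09:06 NDK

Query: 2024-01-07 07:21 UTC
Rule 2/2 (NDK, +01:45): 2024-01-07 03:12 UTC ≤ query < +∞
7·60 + 21 + 105 = 546 min
546 = 0·1440 + 546; 546 = 9·60 + 6 → 09:06, same day
→ 2024-01-07 09:06 NDK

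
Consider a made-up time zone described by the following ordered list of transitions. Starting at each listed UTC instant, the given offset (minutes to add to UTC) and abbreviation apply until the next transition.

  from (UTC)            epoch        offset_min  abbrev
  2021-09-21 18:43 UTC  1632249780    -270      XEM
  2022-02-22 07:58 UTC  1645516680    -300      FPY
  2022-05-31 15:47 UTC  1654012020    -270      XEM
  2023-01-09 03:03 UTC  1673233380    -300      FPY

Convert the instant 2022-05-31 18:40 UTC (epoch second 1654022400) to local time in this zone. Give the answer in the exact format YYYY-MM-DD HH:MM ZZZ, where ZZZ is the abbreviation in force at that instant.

2022-05-31 14:10 XEM

Query: 2022-05-31 18:40 UTC
Rule 3/4 (XEM, -04:30): 2022-05-31 15:47 UTC ≤ query < 2023-01-09 03:03 UTC
18·60 + 40 - 270 = 850 min
850 = 0·1440 + 850; 850 = 14·60 + 10 → 14:10, same day
→ 2022-05-31 14:10 XEM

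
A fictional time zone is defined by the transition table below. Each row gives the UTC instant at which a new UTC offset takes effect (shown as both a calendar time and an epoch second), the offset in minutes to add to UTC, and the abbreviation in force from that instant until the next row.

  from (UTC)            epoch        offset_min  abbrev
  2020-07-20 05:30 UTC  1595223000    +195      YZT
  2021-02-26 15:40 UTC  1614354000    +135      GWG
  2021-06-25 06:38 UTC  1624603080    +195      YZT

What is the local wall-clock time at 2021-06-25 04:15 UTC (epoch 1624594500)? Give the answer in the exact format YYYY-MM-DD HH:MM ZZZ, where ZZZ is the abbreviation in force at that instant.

Query: 2021-06-25 04:15 UTC
Rule 2/3 (GWG, +02:15): 2021-02-26 15:40 UTC ≤ query < 2021-06-25 06:38 UTC
4·60 + 15 + 135 = 390 min
390 = 0·1440 + 390; 390 = 6·60 + 30 → 06:30, same day
→ 2021-06-25 06:30 GWG

2021-06-25 06:30 GWG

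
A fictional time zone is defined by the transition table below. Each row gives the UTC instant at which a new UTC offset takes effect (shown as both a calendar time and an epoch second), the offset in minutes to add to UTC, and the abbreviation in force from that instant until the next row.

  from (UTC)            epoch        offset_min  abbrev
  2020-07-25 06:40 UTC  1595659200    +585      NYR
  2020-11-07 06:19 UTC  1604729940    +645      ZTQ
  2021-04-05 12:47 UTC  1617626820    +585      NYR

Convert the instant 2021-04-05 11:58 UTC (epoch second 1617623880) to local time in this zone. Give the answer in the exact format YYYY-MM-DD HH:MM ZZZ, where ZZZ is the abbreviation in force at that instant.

Query: 2021-04-05 11:58 UTC
Rule 2/3 (ZTQ, +10:45): 2020-11-07 06:19 UTC ≤ query < 2021-04-05 12:47 UTC
11·60 + 58 + 645 = 1363 min
1363 = 0·1440 + 1363; 1363 = 22·60 + 43 → 22:43, same day
→ 2021-04-05 22:43 ZTQ

2021-04-05 22:43 ZTQ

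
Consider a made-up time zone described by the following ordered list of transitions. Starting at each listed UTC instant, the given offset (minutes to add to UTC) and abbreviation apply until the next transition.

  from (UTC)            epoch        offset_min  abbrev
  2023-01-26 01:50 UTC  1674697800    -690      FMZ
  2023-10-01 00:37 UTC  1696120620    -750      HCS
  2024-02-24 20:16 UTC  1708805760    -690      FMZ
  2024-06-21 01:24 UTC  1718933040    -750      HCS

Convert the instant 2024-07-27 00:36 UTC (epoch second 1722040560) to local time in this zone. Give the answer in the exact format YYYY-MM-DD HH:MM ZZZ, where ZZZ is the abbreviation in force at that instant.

2024-07-26 12:06 HCS

Query: 2024-07-27 00:36 UTC
Rule 4/4 (HCS, -12:30): 2024-06-21 01:24 UTC ≤ query < +∞
0·60 + 36 - 750 = -714 min
-714 = -1·1440 + 726; 726 = 12·60 + 6 → 12:06, 2024-07-27 - 1 day = 2024-07-26
→ 2024-07-26 12:06 HCS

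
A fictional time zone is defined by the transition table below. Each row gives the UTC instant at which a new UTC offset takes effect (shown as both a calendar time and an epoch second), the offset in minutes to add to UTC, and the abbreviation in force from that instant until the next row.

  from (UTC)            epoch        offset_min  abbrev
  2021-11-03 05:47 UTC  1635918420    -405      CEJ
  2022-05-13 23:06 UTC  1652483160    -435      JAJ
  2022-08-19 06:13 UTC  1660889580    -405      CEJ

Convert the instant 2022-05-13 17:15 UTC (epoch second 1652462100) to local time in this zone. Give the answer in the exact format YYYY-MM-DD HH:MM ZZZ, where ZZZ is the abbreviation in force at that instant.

2022-05-13 10:30 CEJ

Query: 2022-05-13 17:15 UTC
Rule 1/3 (CEJ, -06:45): 2021-11-03 05:47 UTC ≤ query < 2022-05-13 23:06 UTC
17·60 + 15 - 405 = 630 min
630 = 0·1440 + 630; 630 = 10·60 + 30 → 10:30, same day
→ 2022-05-13 10:30 CEJ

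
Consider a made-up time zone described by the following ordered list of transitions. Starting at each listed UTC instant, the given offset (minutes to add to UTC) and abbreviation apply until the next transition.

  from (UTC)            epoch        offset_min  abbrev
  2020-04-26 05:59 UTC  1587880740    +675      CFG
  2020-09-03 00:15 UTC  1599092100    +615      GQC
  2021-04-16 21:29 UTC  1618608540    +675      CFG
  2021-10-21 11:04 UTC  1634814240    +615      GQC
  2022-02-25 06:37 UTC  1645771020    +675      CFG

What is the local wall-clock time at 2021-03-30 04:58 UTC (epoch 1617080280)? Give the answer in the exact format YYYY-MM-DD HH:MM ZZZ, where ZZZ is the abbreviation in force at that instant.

Query: 2021-03-30 04:58 UTC
Rule 2/5 (GQC, +10:15): 2020-09-03 00:15 UTC ≤ query < 2021-04-16 21:29 UTC
4·60 + 58 + 615 = 913 min
913 = 0·1440 + 913; 913 = 15·60 + 13 → 15:13, same day
→ 2021-03-30 15:13 GQC

2021-03-30 15:13 GQC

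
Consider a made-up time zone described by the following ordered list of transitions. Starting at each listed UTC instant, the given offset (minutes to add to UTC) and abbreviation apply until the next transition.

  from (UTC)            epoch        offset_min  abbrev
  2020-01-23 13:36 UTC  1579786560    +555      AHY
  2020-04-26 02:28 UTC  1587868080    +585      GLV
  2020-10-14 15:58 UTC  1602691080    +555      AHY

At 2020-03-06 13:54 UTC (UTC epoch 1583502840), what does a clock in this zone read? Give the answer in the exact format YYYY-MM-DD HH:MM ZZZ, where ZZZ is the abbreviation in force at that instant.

Query: 2020-03-06 13:54 UTC
Rule 1/3 (AHY, +09:15): 2020-01-23 13:36 UTC ≤ query < 2020-04-26 02:28 UTC
13·60 + 54 + 555 = 1389 min
1389 = 0·1440 + 1389; 1389 = 23·60 + 9 → 23:09, same day
→ 2020-03-06 23:09 AHY

2020-03-06 23:09 AHY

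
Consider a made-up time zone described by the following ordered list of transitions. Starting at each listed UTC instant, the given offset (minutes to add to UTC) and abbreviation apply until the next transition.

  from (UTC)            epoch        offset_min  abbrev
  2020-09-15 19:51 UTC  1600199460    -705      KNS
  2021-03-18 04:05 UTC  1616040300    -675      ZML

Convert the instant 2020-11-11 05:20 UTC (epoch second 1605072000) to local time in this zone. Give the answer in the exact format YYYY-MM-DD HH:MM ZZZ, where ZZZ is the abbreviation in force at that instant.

Query: 2020-11-11 05:20 UTC
Rule 1/2 (KNS, -11:45): 2020-09-15 19:51 UTC ≤ query < 2021-03-18 04:05 UTC
5·60 + 20 - 705 = -385 min
-385 = -1·1440 + 1055; 1055 = 17·60 + 35 → 17:35, 2020-11-11 - 1 day = 2020-11-10
→ 2020-11-10 17:35 KNS

2020-11-10 17:35 KNS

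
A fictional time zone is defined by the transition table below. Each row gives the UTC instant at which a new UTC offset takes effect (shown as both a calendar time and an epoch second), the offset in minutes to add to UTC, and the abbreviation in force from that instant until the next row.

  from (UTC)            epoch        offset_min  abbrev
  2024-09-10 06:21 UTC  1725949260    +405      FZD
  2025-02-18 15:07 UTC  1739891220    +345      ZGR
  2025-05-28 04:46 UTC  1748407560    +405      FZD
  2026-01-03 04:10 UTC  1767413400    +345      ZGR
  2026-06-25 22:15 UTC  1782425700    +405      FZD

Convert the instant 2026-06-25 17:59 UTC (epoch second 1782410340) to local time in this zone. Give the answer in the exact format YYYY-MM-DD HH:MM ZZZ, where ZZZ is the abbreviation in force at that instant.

Query: 2026-06-25 17:59 UTC
Rule 4/5 (ZGR, +05:45): 2026-01-03 04:10 UTC ≤ query < 2026-06-25 22:15 UTC
17·60 + 59 + 345 = 1424 min
1424 = 0·1440 + 1424; 1424 = 23·60 + 44 → 23:44, same day
→ 2026-06-25 23:44 ZGR

2026-06-25 23:44 ZGR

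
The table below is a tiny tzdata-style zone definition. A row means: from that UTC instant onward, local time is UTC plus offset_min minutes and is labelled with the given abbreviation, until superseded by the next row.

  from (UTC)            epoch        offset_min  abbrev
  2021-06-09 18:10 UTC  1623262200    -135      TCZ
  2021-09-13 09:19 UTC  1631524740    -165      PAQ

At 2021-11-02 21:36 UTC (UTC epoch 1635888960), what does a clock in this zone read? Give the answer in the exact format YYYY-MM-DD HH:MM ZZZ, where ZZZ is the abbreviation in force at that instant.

Query: 2021-11-02 21:36 UTC
Rule 2/2 (PAQ, -02:45): 2021-09-13 09:19 UTC ≤ query < +∞
21·60 + 36 - 165 = 1131 min
1131 = 0·1440 + 1131; 1131 = 18·60 + 51 → 18:51, same day
→ 2021-11-02 18:51 PAQ

2021-11-02 18:51 PAQ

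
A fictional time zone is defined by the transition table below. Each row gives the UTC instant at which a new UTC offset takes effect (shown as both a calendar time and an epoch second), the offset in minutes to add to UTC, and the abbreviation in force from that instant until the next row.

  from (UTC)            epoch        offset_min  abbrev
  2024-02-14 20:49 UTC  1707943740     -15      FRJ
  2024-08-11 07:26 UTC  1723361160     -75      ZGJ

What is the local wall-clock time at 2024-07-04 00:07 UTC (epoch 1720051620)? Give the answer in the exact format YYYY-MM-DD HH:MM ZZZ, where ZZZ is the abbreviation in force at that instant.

2024-07-03 23:52 FRJ

Query: 2024-07-04 00:07 UTC
Rule 1/2 (FRJ, -00:15): 2024-02-14 20:49 UTC ≤ query < 2024-08-11 07:26 UTC
0·60 + 7 - 15 = -8 min
-8 = -1·1440 + 1432; 1432 = 23·60 + 52 → 23:52, 2024-07-04 - 1 day = 2024-07-03
→ 2024-07-03 23:52 FRJ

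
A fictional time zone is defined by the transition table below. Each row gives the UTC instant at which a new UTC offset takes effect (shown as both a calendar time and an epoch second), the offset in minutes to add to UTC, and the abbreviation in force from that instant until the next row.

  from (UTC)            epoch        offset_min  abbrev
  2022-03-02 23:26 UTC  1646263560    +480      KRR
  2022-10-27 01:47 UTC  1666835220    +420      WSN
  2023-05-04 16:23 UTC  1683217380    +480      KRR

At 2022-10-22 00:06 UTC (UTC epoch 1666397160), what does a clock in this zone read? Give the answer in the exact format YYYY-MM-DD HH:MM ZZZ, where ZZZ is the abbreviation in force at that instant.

2022-10-22 08:06 KRR

Query: 2022-10-22 00:06 UTC
Rule 1/3 (KRR, +08:00): 2022-03-02 23:26 UTC ≤ query < 2022-10-27 01:47 UTC
0·60 + 6 + 480 = 486 min
486 = 0·1440 + 486; 486 = 8·60 + 6 → 08:06, same day
→ 2022-10-22 08:06 KRR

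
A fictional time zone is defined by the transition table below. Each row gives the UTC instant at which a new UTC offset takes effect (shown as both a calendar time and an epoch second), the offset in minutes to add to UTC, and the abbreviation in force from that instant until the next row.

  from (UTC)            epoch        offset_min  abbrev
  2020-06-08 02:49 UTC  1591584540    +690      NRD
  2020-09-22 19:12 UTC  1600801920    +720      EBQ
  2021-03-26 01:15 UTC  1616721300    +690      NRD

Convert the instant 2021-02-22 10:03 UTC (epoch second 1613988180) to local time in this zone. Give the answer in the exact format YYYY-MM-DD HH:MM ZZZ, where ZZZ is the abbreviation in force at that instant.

Query: 2021-02-22 10:03 UTC
Rule 2/3 (EBQ, +12:00): 2020-09-22 19:12 UTC ≤ query < 2021-03-26 01:15 UTC
10·60 + 3 + 720 = 1323 min
1323 = 0·1440 + 1323; 1323 = 22·60 + 3 → 22:03, same day
→ 2021-02-22 22:03 EBQ

2021-02-22 22:03 EBQ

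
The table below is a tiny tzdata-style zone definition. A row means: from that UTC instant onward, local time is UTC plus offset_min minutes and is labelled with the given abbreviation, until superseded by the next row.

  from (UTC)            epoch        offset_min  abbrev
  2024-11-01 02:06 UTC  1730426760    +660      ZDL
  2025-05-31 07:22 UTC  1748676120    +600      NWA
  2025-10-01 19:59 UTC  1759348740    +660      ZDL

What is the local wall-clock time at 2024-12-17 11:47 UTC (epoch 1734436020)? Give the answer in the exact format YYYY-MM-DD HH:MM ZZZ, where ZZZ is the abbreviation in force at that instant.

2024-12-17 22:47 ZDL

Query: 2024-12-17 11:47 UTC
Rule 1/3 (ZDL, +11:00): 2024-11-01 02:06 UTC ≤ query < 2025-05-31 07:22 UTC
11·60 + 47 + 660 = 1367 min
1367 = 0·1440 + 1367; 1367 = 22·60 + 47 → 22:47, same day
→ 2024-12-17 22:47 ZDL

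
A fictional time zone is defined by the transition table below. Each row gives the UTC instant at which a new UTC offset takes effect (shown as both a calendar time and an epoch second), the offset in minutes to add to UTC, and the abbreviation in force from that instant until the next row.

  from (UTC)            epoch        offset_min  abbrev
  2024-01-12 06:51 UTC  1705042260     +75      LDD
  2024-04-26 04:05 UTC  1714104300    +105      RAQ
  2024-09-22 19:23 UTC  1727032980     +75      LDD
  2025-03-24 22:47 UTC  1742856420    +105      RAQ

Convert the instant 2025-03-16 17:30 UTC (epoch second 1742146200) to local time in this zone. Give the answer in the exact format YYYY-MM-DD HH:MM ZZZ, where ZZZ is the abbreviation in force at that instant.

Query: 2025-03-16 17:30 UTC
Rule 3/4 (LDD, +01:15): 2024-09-22 19:23 UTC ≤ query < 2025-03-24 22:47 UTC
17·60 + 30 + 75 = 1125 min
1125 = 0·1440 + 1125; 1125 = 18·60 + 45 → 18:45, same day
→ 2025-03-16 18:45 LDD

2025-03-16 18:45 LDD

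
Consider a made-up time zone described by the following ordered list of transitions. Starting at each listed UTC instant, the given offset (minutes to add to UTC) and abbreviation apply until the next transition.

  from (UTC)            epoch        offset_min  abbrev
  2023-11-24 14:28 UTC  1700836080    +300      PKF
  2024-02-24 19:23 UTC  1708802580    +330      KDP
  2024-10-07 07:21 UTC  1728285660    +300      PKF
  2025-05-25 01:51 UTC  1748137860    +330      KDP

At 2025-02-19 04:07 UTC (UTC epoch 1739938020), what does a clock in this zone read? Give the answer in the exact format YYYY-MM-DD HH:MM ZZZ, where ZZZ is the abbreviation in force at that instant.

Query: 2025-02-19 04:07 UTC
Rule 3/4 (PKF, +05:00): 2024-10-07 07:21 UTC ≤ query < 2025-05-25 01:51 UTC
4·60 + 7 + 300 = 547 min
547 = 0·1440 + 547; 547 = 9·60 + 7 → 09:07, same day
→ 2025-02-19 09:07 PKF

2025-02-19 09:07 PKF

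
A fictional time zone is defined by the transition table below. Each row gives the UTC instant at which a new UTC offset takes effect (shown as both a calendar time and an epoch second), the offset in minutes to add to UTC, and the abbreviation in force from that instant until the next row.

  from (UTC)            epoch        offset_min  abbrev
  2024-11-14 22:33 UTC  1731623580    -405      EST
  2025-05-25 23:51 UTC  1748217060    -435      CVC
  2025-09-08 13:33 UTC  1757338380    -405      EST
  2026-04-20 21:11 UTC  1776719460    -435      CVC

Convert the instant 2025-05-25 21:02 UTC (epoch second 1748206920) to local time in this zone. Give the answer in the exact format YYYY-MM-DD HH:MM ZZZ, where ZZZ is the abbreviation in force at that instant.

Query: 2025-05-25 21:02 UTC
Rule 1/4 (EST, -06:45): 2024-11-14 22:33 UTC ≤ query < 2025-05-25 23:51 UTC
21·60 + 2 - 405 = 857 min
857 = 0·1440 + 857; 857 = 14·60 + 17 → 14:17, same day
→ 2025-05-25 14:17 EST

2025-05-25 14:17 EST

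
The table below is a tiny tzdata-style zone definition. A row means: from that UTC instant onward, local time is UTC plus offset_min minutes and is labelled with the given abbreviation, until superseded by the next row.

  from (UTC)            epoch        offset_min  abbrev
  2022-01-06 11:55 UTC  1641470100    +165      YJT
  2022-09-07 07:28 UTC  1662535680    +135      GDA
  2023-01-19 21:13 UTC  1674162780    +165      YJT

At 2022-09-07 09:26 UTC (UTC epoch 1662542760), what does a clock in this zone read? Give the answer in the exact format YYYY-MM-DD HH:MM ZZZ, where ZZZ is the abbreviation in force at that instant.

Query: 2022-09-07 09:26 UTC
Rule 2/3 (GDA, +02:15): 2022-09-07 07:28 UTC ≤ query < 2023-01-19 21:13 UTC
9·60 + 26 + 135 = 701 min
701 = 0·1440 + 701; 701 = 11·60 + 41 → 11:41, same day
→ 2022-09-07 11:41 GDA

2022-09-07 11:41 GDA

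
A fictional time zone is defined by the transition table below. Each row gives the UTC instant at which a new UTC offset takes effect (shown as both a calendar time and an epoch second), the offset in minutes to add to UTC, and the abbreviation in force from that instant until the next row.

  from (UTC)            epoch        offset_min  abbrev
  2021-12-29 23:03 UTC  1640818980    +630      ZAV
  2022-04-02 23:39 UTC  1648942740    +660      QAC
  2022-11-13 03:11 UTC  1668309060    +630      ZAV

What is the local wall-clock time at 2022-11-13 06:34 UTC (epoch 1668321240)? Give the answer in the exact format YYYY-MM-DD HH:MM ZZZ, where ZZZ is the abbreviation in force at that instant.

Query: 2022-11-13 06:34 UTC
Rule 3/3 (ZAV, +10:30): 2022-11-13 03:11 UTC ≤ query < +∞
6·60 + 34 + 630 = 1024 min
1024 = 0·1440 + 1024; 1024 = 17·60 + 4 → 17:04, same day
→ 2022-11-13 17:04 ZAV

2022-11-13 17:04 ZAV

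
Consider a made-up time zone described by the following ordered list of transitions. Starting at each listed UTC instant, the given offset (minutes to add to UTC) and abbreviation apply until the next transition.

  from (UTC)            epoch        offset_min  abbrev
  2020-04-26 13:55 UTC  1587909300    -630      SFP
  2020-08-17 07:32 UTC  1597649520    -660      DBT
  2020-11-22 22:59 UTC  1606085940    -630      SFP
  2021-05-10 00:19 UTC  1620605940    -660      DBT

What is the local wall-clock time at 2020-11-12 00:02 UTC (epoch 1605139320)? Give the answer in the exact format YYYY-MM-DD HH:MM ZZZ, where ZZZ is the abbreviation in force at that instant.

2020-11-11 13:02 DBT

Query: 2020-11-12 00:02 UTC
Rule 2/4 (DBT, -11:00): 2020-08-17 07:32 UTC ≤ query < 2020-11-22 22:59 UTC
0·60 + 2 - 660 = -658 min
-658 = -1·1440 + 782; 782 = 13·60 + 2 → 13:02, 2020-11-12 - 1 day = 2020-11-11
→ 2020-11-11 13:02 DBT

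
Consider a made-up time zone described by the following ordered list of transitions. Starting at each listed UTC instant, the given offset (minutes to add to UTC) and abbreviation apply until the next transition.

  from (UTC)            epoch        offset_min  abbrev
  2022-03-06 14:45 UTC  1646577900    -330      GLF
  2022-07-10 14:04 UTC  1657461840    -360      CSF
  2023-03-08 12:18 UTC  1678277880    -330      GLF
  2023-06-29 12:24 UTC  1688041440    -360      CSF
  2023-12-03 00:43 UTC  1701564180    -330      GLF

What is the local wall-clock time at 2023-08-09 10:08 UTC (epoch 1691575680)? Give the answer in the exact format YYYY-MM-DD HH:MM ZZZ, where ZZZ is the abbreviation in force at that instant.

Query: 2023-08-09 10:08 UTC
Rule 4/5 (CSF, -06:00): 2023-06-29 12:24 UTC ≤ query < 2023-12-03 00:43 UTC
10·60 + 8 - 360 = 248 min
248 = 0·1440 + 248; 248 = 4·60 + 8 → 04:08, same day
→ 2023-08-09 04:08 CSF

2023-08-09 04:08 CSF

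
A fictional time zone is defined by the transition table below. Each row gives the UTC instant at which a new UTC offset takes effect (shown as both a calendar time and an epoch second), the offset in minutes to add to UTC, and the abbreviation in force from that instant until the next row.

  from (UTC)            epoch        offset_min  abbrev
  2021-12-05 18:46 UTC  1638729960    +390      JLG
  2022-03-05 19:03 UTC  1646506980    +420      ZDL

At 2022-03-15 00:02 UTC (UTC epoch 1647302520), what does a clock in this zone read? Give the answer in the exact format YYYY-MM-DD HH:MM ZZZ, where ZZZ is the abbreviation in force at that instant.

2022-03-15 07:02 ZDL

Query: 2022-03-15 00:02 UTC
Rule 2/2 (ZDL, +07:00): 2022-03-05 19:03 UTC ≤ query < +∞
0·60 + 2 + 420 = 422 min
422 = 0·1440 + 422; 422 = 7·60 + 2 → 07:02, same day
→ 2022-03-15 07:02 ZDL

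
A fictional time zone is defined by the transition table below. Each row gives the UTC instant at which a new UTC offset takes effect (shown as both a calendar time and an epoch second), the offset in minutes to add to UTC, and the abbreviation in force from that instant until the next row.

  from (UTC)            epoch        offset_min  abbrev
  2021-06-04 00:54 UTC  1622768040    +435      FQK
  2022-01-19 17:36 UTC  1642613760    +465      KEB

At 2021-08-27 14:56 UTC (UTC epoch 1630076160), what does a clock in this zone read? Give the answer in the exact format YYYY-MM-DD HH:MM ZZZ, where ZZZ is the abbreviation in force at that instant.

2021-08-27 22:11 FQK

Query: 2021-08-27 14:56 UTC
Rule 1/2 (FQK, +07:15): 2021-06-04 00:54 UTC ≤ query < 2022-01-19 17:36 UTC
14·60 + 56 + 435 = 1331 min
1331 = 0·1440 + 1331; 1331 = 22·60 + 11 → 22:11, same day
→ 2021-08-27 22:11 FQK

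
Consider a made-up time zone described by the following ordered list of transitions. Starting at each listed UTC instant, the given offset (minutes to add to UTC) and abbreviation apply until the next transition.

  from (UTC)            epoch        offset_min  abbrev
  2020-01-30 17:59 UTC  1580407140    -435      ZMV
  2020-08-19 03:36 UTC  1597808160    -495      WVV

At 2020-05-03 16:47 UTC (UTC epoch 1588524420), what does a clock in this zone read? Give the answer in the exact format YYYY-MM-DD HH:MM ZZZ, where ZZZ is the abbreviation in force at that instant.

Query: 2020-05-03 16:47 UTC
Rule 1/2 (ZMV, -07:15): 2020-01-30 17:59 UTC ≤ query < 2020-08-19 03:36 UTC
16·60 + 47 - 435 = 572 min
572 = 0·1440 + 572; 572 = 9·60 + 32 → 09:32, same day
→ 2020-05-03 09:32 ZMV

2020-05-03 09:32 ZMV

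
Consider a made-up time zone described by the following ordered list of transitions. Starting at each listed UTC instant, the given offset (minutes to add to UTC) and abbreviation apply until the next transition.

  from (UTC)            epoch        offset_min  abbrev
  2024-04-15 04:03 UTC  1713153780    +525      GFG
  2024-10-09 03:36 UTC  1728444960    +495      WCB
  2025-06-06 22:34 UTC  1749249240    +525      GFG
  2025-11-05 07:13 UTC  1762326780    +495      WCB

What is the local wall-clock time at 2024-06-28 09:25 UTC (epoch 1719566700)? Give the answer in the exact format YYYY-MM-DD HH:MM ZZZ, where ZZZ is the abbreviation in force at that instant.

2024-06-28 18:10 GFG

Query: 2024-06-28 09:25 UTC
Rule 1/4 (GFG, +08:45): 2024-04-15 04:03 UTC ≤ query < 2024-10-09 03:36 UTC
9·60 + 25 + 525 = 1090 min
1090 = 0·1440 + 1090; 1090 = 18·60 + 10 → 18:10, same day
→ 2024-06-28 18:10 GFG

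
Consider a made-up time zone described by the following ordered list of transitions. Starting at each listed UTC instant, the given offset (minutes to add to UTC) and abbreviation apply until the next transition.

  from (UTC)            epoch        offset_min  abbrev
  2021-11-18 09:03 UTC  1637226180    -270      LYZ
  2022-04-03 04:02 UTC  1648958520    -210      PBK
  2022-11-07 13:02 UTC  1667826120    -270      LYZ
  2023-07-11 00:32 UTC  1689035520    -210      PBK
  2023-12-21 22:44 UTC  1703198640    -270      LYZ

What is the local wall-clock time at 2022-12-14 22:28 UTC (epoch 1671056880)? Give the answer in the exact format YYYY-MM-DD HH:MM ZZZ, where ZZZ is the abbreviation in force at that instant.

2022-12-14 17:58 LYZ

Query: 2022-12-14 22:28 UTC
Rule 3/5 (LYZ, -04:30): 2022-11-07 13:02 UTC ≤ query < 2023-07-11 00:32 UTC
22·60 + 28 - 270 = 1078 min
1078 = 0·1440 + 1078; 1078 = 17·60 + 58 → 17:58, same day
→ 2022-12-14 17:58 LYZ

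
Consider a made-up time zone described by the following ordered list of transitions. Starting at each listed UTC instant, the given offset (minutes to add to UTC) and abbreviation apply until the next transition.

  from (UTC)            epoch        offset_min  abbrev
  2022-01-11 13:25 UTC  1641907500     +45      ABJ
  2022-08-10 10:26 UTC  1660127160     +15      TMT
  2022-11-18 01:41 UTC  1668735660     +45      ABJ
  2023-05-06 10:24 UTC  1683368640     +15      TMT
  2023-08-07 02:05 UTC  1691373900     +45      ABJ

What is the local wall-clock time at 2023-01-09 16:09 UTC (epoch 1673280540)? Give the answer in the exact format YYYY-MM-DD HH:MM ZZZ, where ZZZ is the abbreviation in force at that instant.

Query: 2023-01-09 16:09 UTC
Rule 3/5 (ABJ, +00:45): 2022-11-18 01:41 UTC ≤ query < 2023-05-06 10:24 UTC
16·60 + 9 + 45 = 1014 min
1014 = 0·1440 + 1014; 1014 = 16·60 + 54 → 16:54, same day
→ 2023-01-09 16:54 ABJ

2023-01-09 16:54 ABJ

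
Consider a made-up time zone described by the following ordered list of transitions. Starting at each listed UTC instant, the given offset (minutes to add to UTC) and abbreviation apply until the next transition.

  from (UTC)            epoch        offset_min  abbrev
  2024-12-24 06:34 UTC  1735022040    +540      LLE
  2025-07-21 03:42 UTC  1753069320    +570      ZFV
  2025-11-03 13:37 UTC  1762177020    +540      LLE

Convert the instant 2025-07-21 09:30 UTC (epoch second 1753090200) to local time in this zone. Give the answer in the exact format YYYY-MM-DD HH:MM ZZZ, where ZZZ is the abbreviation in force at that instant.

2025-07-21 19:00 ZFV

Query: 2025-07-21 09:30 UTC
Rule 2/3 (ZFV, +09:30): 2025-07-21 03:42 UTC ≤ query < 2025-11-03 13:37 UTC
9·60 + 30 + 570 = 1140 min
1140 = 0·1440 + 1140; 1140 = 19·60 + 0 → 19:00, same day
→ 2025-07-21 19:00 ZFV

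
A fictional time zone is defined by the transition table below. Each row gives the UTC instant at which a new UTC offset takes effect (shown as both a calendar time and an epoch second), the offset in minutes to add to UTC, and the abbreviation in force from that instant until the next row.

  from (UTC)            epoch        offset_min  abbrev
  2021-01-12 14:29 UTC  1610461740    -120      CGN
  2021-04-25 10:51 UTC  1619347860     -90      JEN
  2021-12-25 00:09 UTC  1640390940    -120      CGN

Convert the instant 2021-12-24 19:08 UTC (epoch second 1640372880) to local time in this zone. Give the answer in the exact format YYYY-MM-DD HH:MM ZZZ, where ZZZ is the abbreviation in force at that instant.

Query: 2021-12-24 19:08 UTC
Rule 2/3 (JEN, -01:30): 2021-04-25 10:51 UTC ≤ query < 2021-12-25 00:09 UTC
19·60 + 8 - 90 = 1058 min
1058 = 0·1440 + 1058; 1058 = 17·60 + 38 → 17:38, same day
→ 2021-12-24 17:38 JEN

2021-12-24 17:38 JEN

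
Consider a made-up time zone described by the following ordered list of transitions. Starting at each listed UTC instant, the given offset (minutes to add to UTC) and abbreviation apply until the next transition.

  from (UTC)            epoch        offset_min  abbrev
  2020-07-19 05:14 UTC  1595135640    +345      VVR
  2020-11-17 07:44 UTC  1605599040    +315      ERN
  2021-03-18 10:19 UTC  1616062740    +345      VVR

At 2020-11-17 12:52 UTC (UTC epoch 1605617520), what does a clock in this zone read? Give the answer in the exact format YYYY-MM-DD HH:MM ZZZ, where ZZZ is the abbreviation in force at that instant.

2020-11-17 18:07 ERN

Query: 2020-11-17 12:52 UTC
Rule 2/3 (ERN, +05:15): 2020-11-17 07:44 UTC ≤ query < 2021-03-18 10:19 UTC
12·60 + 52 + 315 = 1087 min
1087 = 0·1440 + 1087; 1087 = 18·60 + 7 → 18:07, same day
→ 2020-11-17 18:07 ERN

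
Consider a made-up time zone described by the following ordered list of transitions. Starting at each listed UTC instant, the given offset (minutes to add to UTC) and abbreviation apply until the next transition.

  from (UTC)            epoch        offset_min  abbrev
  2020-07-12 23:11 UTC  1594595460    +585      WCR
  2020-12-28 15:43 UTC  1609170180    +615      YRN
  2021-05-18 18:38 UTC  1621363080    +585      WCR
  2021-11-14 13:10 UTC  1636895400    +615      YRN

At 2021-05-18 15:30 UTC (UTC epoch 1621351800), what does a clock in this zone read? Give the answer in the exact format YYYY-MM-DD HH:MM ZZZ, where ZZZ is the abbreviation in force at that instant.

Query: 2021-05-18 15:30 UTC
Rule 2/4 (YRN, +10:15): 2020-12-28 15:43 UTC ≤ query < 2021-05-18 18:38 UTC
15·60 + 30 + 615 = 1545 min
1545 = 1·1440 + 105; 105 = 1·60 + 45 → 01:45, 2021-05-18 + 1 day = 2021-05-19
→ 2021-05-19 01:45 YRN

2021-05-19 01:45 YRN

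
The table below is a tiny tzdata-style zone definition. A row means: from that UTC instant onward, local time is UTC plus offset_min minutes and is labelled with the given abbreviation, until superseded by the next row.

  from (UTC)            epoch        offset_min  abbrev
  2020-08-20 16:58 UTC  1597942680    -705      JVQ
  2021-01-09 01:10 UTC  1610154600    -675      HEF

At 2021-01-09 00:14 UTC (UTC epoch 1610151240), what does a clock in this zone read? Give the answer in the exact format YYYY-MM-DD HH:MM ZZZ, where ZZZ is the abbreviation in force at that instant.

Query: 2021-01-09 00:14 UTC
Rule 1/2 (JVQ, -11:45): 2020-08-20 16:58 UTC ≤ query < 2021-01-09 01:10 UTC
0·60 + 14 - 705 = -691 min
-691 = -1·1440 + 749; 749 = 12·60 + 29 → 12:29, 2021-01-09 - 1 day = 2021-01-08
→ 2021-01-08 12:29 JVQ

2021-01-08 12:29 JVQ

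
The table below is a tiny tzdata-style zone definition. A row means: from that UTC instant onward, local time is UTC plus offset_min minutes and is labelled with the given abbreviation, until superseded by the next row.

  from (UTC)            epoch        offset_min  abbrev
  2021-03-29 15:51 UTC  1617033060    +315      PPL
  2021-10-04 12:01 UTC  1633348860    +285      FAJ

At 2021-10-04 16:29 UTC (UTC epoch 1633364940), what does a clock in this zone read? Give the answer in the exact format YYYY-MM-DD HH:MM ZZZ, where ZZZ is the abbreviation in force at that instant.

Query: 2021-10-04 16:29 UTC
Rule 2/2 (FAJ, +04:45): 2021-10-04 12:01 UTC ≤ query < +∞
16·60 + 29 + 285 = 1274 min
1274 = 0·1440 + 1274; 1274 = 21·60 + 14 → 21:14, same day
→ 2021-10-04 21:14 FAJ

2021-10-04 21:14 FAJ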